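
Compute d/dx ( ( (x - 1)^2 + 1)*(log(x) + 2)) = (2*x^2*log(x) + 5*x^2 - 2*x*log(x) - 6*x + 2)/x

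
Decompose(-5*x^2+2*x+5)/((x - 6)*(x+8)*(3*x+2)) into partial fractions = -13/(440*(3*x + 2)) - 331/(308*(x + 8)) - 163/(280*(x - 6))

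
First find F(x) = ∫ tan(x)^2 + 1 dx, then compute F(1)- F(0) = tan(1)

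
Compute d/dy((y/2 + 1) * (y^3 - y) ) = 2*y^3 + 3*y^2 - y - 1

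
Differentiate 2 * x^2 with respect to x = 4*x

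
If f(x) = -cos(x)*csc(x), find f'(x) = sin(x)^(-2)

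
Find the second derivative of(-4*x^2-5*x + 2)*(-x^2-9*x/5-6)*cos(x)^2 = -8*x^4*cos(2*x) - 32*x^3*sin(2*x) - 122*x^3*cos(2*x)/5 - 366*x^2*sin(2*x)/5 - 38*x^2*cos(2*x) + 24*x^2 - 124*x*sin(2*x) - 81*x*cos(2*x)/5 + 183*x/5 - 264*sin(2*x)/5 + 55*cos(2*x) + 31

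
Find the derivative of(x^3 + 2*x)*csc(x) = (-x^3*cos(x)/sin(x) + 3*x^2 - 2*x*cos(x)/sin(x) + 2)/sin(x)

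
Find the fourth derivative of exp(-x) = exp(-x)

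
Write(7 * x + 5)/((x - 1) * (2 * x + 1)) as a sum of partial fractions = -1/(2*x + 1) + 4/(x - 1)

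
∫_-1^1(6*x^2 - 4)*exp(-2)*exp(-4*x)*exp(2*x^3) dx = -1 + exp(-4)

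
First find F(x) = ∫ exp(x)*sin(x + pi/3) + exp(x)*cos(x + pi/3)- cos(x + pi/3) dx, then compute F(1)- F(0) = (-1 + E)*sin(1 + pi/3)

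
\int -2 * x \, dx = -x^2 + C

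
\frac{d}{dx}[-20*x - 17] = -20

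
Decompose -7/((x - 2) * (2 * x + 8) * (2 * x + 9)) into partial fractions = -14/(13*(2*x + 9)) + 7/(12*(x + 4)) - 7/(156*(x - 2))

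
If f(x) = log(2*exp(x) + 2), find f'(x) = exp(x)/(exp(x) + 1)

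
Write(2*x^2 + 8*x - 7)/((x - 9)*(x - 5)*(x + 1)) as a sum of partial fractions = -13/(60*(x + 1)) - 83/(24*(x - 5)) + 227/(40*(x - 9))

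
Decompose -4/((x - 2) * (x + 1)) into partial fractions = 4/(3*(x + 1)) - 4/(3*(x - 2))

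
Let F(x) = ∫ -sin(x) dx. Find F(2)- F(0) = -1 + cos(2)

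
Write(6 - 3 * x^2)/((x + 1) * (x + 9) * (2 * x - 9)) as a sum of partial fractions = -73/(99*(2*x - 9)) - 79/(72*(x + 9)) - 3/(88*(x + 1))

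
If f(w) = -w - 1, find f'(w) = -1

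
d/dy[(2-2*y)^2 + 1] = 8*y - 8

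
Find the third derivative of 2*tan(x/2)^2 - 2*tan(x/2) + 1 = 6*tan(x/2)^5 - 3*tan(x/2)^4/2 + 10*tan(x/2)^3 - 2*tan(x/2)^2 + 4*tan(x/2) - 1/2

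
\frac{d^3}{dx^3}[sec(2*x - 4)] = 48*tan(2*x - 4)^3*sec(2*x - 4) + 40*tan(2*x - 4)*sec(2*x - 4)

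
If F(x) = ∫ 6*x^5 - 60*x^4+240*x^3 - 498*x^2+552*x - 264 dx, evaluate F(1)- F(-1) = -884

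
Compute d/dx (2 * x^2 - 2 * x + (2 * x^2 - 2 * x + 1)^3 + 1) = 48*x^5 - 120*x^4 + 144*x^3 - 96*x^2 + 40*x - 8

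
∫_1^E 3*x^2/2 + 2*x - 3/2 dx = 5 + (-1 + E/2)*(1 + (2 + E)^2)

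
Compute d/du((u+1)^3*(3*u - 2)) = 12*u^3 + 21*u^2 + 6*u - 3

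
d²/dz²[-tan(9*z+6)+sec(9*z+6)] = -162*tan(9*z + 6)^3 + 162*tan(9*z + 6)^2*sec(9*z + 6) - 162*tan(9*z + 6) + 81*sec(9*z + 6)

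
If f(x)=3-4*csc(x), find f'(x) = 4*cot(x)*csc(x)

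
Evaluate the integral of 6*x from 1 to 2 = 9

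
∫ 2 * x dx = x^2 + C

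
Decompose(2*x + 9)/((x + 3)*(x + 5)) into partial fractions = 1/(2*(x + 5)) + 3/(2*(x + 3))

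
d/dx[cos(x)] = -sin(x)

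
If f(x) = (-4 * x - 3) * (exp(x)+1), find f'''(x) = -4*x*exp(x) - 15*exp(x)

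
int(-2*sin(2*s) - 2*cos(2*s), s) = sqrt(2)*cos(2*s + pi/4) + C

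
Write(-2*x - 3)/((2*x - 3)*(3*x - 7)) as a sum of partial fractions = -23/(5*(3*x - 7)) + 12/(5*(2*x - 3))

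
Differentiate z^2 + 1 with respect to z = 2*z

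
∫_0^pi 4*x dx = 2*pi^2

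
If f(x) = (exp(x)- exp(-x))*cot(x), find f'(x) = (exp(2*x)/tan(x) - exp(2*x)/sin(x)^2 + 1/tan(x) + sin(x)^(-2))*exp(-x)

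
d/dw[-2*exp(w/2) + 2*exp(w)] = -exp(w/2) + 2*exp(w)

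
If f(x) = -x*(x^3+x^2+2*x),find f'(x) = -4*x^3 - 3*x^2 - 4*x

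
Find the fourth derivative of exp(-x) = exp(-x)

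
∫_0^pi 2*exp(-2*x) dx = (-exp(-pi) + exp(pi))*exp(-pi)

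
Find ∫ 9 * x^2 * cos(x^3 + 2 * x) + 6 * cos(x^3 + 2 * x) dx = 3*sin(x*(x^2 + 2)) + C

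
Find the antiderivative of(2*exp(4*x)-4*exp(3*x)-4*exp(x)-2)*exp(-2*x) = (-exp(2*x) + 2*exp(x) + 1)^2*exp(-2*x) + C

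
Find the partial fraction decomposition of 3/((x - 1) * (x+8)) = -1/(3*(x + 8)) + 1/(3*(x - 1))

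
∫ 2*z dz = z^2 + C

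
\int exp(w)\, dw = exp(w) + C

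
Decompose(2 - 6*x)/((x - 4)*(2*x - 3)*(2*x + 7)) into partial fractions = 23/(75*(2*x + 7)) + 7/(25*(2*x - 3)) - 22/(75*(x - 4))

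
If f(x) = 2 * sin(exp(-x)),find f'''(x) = 2*(-exp(2*x)*cos(exp(-x)) + 3*exp(x)*sin(exp(-x)) + cos(exp(-x)))*exp(-3*x)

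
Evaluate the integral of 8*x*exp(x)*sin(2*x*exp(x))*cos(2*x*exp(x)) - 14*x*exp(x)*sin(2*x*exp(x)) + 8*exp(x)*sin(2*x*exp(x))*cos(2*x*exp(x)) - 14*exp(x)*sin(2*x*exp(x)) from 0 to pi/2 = -6 + 7*cos(pi*exp(pi/2)) - cos(2*pi*exp(pi/2))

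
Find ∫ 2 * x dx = x^2 + C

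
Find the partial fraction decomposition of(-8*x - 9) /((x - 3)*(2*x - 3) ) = 14/(2*x - 3) - 11/(x - 3)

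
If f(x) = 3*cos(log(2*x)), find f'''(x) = (-3*sin(log(x) + log(2)) + 9*cos(log(x) + log(2)))/x^3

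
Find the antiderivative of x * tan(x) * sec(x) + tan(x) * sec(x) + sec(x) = (x + 1)*sec(x) + C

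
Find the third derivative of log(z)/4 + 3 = 1/(2*z^3)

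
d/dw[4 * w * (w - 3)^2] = 12*w^2 - 48*w + 36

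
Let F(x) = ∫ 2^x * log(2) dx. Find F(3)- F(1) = 6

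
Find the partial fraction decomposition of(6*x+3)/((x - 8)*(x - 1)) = -9/(7*(x - 1)) + 51/(7*(x - 8))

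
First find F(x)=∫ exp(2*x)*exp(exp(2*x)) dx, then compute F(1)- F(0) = -E/2 + exp(exp(2))/2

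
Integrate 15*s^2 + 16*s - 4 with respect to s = 5*s^3 + 8*s^2 - 4*s + C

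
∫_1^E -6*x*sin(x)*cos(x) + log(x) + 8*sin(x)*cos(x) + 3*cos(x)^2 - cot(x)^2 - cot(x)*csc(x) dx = cot(E) - csc(1) - cot(1) + cos(1)^2 + csc(E) + E + (-4 + 3*E)*cos(E)^2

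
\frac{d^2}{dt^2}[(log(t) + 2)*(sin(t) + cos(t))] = sqrt(2)*(-t^2*log(t)*sin(t + pi/4) - 2*t^2*sin(t + pi/4) + 2*t*cos(t + pi/4) - sin(t + pi/4))/t^2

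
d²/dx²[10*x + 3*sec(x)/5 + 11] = 3*(-1 + 2/cos(x)^2)/(5*cos(x))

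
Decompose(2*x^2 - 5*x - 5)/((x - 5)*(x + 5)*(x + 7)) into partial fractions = 16/(3*(x + 7)) - 7/(2*(x + 5)) + 1/(6*(x - 5))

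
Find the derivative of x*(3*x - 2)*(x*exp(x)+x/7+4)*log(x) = 3*x^3*exp(x)*log(x) + 7*x^2*exp(x)*log(x) + 3*x^2*exp(x) + 9*x^2*log(x)/7 + 3*x^2/7 - 4*x*exp(x)*log(x) - 2*x*exp(x) + 164*x*log(x)/7 + 82*x/7 - 8*log(x) - 8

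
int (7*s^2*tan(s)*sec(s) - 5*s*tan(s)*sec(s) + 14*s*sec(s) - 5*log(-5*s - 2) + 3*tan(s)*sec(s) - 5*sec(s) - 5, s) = -(5*s + 2)*log(-5*s - 2) + (7*s^2 - 5*s + 3)*sec(s) + C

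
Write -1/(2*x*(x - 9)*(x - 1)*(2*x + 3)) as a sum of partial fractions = 4/(315*(2*x + 3)) + 1/(80*(x - 1)) - 1/(3024*(x - 9)) - 1/(54*x)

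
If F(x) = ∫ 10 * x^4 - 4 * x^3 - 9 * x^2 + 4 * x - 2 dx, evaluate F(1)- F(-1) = -6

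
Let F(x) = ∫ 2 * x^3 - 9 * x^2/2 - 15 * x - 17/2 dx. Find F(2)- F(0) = -51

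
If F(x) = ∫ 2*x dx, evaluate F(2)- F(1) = 3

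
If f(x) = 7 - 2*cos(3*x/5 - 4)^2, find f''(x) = 36*cos(6*x/5 - 8)/25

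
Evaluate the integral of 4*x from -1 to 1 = 0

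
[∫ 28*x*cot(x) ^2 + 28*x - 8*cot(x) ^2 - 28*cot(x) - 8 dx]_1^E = 20*cot(1) + (8 - 28*E)*cot(E)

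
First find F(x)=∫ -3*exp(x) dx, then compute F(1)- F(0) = 3 - 3*E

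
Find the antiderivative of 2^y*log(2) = 2^y + C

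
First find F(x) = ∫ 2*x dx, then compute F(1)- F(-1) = 0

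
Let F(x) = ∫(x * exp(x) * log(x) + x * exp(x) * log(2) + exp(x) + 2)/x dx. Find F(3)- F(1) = -(2 + E)*log(2) + (2 + exp(3))*log(6)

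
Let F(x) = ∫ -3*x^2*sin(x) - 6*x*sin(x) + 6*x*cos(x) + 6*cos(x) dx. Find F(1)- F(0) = 9*cos(1)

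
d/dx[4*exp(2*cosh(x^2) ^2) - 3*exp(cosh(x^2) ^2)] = 4*E*x*(8*E*exp(sinh(x^2)^2) - 3)*exp(sinh(x^2)^2)*sinh(x^2)*cosh(x^2)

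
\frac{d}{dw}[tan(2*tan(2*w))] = 4/(cos(2*w)^2*cos(2*tan(2*w))^2)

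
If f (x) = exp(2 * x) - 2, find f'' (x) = 4*exp(2*x)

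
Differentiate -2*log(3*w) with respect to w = -2/w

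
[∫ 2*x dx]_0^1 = 1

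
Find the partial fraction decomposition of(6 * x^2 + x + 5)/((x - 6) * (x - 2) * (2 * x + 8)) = 97/(120*(x + 4)) - 31/(48*(x - 2)) + 227/(80*(x - 6))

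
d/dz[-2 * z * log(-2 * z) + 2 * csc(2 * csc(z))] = -2*log(-z) + 4*cot(z)*cot(2*csc(z))*csc(z)*csc(2*csc(z)) - 2 - 2*log(2)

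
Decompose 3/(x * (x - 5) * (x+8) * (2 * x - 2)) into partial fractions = -1/(624*(x + 8)) - 1/(24*(x - 1)) + 3/(520*(x - 5)) + 3/(80*x)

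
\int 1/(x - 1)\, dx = log(4 - 4*x) + C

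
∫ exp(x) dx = exp(x) + C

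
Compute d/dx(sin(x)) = cos(x)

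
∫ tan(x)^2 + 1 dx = tan(x) + C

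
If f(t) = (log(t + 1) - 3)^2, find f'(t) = (2*log(t + 1) - 6)/(t + 1)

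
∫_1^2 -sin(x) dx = -cos(1) + cos(2)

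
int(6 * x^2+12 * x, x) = 2*x^3 + 6*x^2 + C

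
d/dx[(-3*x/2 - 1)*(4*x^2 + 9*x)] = -18*x^2 - 35*x - 9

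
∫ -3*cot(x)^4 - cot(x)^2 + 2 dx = (cot(x)^2 - 2)*cot(x) + C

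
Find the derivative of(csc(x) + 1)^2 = -2*(1 + 1/sin(x))*cos(x)/sin(x)^2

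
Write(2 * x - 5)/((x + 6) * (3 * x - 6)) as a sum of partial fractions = 17/(24*(x + 6)) - 1/(24*(x - 2))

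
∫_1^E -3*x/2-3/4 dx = 3*E*(-E - 1)/4 + 3/2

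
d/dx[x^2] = 2*x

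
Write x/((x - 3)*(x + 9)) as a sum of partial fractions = 3/(4*(x + 9)) + 1/(4*(x - 3))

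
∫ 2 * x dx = x^2 + C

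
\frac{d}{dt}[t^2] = 2*t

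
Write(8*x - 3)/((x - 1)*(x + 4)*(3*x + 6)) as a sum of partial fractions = -7/(6*(x + 4)) + 19/(18*(x + 2)) + 1/(9*(x - 1))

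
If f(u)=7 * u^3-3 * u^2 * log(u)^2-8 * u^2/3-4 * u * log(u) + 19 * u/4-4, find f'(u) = 21*u^2 - 6*u*log(u)^2 - 6*u*log(u) - 16*u/3 - 4*log(u) + 3/4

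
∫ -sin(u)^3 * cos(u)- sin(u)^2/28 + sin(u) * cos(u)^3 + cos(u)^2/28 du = sin(2*u)/56 - cos(4*u)/16 + C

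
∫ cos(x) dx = sin(x) + C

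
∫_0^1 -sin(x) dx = -1 + cos(1)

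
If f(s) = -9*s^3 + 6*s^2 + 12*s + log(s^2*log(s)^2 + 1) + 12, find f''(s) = (-54*s^5*log(s)^4 + 12*s^4*log(s)^4 - 108*s^3*log(s)^2 - 2*s^2*log(s)^4 - 2*s^2*log(s)^3 + 22*s^2*log(s)^2 - 54*s + 2*log(s)^2 + 6*log(s) + 14)/(s^4*log(s)^4 + 2*s^2*log(s)^2 + 1)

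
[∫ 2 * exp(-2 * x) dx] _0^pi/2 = (-exp(-pi/2) + exp(pi/2))*exp(-pi/2)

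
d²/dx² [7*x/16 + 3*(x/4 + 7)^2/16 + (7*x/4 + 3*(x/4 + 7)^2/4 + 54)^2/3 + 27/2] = 9*x^2/1024 + 105*x/128 + 7087/384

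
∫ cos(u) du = sin(u) + C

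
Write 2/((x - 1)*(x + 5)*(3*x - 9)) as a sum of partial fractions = 1/(72*(x + 5)) - 1/(18*(x - 1)) + 1/(24*(x - 3))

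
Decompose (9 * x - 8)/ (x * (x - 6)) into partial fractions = 23/(3*(x - 6)) + 4/(3*x)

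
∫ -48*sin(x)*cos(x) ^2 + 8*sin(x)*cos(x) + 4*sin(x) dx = 4*(4*cos(x)^2 - cos(x) - 1)*cos(x) + C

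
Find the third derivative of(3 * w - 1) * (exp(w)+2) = 3*w*exp(w) + 8*exp(w)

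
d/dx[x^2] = 2*x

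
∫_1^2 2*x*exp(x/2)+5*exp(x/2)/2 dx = -exp(1/2) + 5*E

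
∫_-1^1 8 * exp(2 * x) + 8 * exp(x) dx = -(2*exp(-1) + 2)^2 + (2 + 2*E)^2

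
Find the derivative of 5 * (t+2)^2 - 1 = 10*t + 20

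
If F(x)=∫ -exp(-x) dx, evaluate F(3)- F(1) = -exp(-1) + exp(-3)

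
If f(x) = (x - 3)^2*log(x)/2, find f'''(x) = (x^2 + 3*x + 9)/x^3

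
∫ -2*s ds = -s^2 + C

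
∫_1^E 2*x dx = -1 + exp(2)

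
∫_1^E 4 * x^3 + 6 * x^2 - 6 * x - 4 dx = (-2 + E + exp(2))^2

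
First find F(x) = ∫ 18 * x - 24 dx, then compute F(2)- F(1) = 3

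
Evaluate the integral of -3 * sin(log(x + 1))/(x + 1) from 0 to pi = -3 + 3*cos(log(1 + pi))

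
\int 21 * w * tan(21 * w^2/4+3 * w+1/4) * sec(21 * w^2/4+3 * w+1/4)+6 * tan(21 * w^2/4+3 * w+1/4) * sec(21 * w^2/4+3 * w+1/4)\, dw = 2*sec(21*w^2/4 + 3*w + 1/4) + C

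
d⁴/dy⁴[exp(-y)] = exp(-y)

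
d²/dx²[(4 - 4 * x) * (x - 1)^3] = -48*x^2 + 96*x - 48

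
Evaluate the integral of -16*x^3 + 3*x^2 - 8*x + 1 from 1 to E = (1 - 4*E)*(E + exp(3)) + 6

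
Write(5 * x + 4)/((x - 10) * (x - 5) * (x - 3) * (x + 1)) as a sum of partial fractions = 1/(264*(x + 1)) + 19/(56*(x - 3)) - 29/(60*(x - 5)) + 54/(385*(x - 10))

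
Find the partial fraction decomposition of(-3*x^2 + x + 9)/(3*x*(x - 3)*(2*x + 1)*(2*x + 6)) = 31/(105*(2*x + 1)) + 7/(180*(x + 3)) - 5/(252*(x - 3)) - 1/(6*x)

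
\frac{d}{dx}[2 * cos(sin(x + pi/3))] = -2*sin(sin(x + pi/3))*cos(x + pi/3)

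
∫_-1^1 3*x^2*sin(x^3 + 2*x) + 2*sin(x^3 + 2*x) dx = 0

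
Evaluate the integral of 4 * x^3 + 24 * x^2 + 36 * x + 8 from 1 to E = -36 + (-3 + (2 + E)^2)^2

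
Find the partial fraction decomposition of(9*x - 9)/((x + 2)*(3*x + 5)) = -72/(3*x + 5) + 27/(x + 2)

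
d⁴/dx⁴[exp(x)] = exp(x)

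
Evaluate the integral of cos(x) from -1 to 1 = 2*sin(1)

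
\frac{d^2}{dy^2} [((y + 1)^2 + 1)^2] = 12*y^2 + 24*y + 16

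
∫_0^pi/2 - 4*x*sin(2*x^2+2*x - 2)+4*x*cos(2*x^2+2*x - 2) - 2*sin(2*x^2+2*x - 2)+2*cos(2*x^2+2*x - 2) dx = sin(2 - pi^2/2) - cos(2) + sin(2) - cos(2 - pi^2/2)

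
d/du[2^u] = 2^u*log(2)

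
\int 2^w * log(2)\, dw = 2^w + C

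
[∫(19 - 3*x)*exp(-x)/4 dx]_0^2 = 4 - 5*exp(-2)/2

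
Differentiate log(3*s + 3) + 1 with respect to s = 1/(s + 1)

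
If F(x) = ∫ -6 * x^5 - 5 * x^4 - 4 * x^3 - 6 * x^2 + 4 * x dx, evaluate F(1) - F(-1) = -6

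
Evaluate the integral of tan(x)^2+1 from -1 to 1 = 2*tan(1)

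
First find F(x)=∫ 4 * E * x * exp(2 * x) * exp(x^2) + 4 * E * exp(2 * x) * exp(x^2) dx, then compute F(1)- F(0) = -2*E + 2*exp(4)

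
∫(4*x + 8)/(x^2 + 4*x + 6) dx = 2*log((x + 2)^2 + 2) + C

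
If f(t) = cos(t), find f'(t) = -sin(t)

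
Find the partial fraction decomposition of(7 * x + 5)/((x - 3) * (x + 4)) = 23/(7*(x + 4)) + 26/(7*(x - 3))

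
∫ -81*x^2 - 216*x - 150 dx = -27*x^3 - 108*x^2 - 150*x + C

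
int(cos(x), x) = sin(x) + C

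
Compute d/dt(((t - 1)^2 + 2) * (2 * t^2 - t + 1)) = 8*t^3 - 15*t^2 + 18*t - 5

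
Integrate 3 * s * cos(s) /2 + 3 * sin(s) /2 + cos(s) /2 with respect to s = (3*s + 1)*sin(s)/2 + C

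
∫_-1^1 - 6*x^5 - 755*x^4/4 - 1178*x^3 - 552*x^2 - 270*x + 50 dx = -687/2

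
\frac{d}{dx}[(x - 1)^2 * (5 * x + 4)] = 15*x^2 - 12*x - 3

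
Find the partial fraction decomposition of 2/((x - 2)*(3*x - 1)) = -6/(5*(3*x - 1)) + 2/(5*(x - 2))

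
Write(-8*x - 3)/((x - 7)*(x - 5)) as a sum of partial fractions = 43/(2*(x - 5)) - 59/(2*(x - 7))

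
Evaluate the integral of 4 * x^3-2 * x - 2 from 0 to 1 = -2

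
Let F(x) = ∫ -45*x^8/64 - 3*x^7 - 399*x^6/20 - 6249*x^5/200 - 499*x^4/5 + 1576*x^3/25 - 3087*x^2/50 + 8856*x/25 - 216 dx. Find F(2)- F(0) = -5544/5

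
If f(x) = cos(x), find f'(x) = -sin(x)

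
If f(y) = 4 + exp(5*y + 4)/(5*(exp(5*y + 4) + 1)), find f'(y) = exp(5*y + 4)/(exp(8)*exp(10*y) + 2*exp(4)*exp(5*y) + 1)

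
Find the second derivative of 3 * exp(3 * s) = 27*exp(3*s)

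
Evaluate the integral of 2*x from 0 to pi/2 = pi^2/4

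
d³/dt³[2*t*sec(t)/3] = 2*(-t*sin(t)/(3*cos(t)) + 2*t*sin(t)/cos(t)^3 - 1 + 2/cos(t)^2)/cos(t)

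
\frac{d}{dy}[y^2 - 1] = 2*y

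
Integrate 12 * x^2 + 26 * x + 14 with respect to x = 4*x^3 + 13*x^2 + 14*x + C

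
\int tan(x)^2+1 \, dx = tan(x) + C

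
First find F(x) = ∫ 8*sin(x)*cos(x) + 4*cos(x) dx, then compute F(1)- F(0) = -1 + (1 + 2*sin(1))^2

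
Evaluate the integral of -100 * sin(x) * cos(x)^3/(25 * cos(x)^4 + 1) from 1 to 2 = -log(1 + 25*cos(1)^4) + log(25*cos(2)^4 + 1)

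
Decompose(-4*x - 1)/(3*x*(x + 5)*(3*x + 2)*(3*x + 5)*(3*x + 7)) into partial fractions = -5/(112*(3*x + 7)) + 17/(300*(3*x + 5)) - 1/(78*(3*x + 2)) + 19/(15600*(x + 5)) - 1/(1050*x)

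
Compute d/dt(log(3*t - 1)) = 3/(3*t - 1)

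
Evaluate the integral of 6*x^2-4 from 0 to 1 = -2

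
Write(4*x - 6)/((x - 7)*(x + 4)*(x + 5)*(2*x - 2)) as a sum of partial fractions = 13/(72*(x + 5)) - 1/(5*(x + 4)) + 1/(180*(x - 1)) + 1/(72*(x - 7))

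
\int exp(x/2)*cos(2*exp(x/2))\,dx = sin(2*exp(x/2)) + C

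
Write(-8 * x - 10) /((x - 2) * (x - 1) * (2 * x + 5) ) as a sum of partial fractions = 40/(63*(2*x + 5)) + 18/(7*(x - 1)) - 26/(9*(x - 2))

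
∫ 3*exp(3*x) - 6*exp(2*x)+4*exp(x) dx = (exp(x) - 1)^3 + exp(x) + C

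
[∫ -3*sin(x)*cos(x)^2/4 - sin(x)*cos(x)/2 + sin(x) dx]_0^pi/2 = 1/2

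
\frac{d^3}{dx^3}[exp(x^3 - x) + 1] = 27*x^6*exp(x^3 - x) - 27*x^4*exp(x^3 - x) + 54*x^3*exp(x^3 - x) + 9*x^2*exp(x^3 - x) - 18*x*exp(x^3 - x) + 5*exp(x^3 - x)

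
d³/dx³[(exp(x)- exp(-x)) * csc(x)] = 2*sqrt(2)*(-exp(2*x)*sin(x + pi/4) - 3*exp(2*x)*cos(x + pi/4)/sin(x)^2 + cos(x + pi/4) + 3*sin(x + pi/4)/sin(x)^2)*exp(-x)/sin(x)^2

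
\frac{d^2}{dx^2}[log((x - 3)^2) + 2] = -2/(x^2 - 6*x + 9)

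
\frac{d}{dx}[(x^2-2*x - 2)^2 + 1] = 4*x^3 - 12*x^2 + 8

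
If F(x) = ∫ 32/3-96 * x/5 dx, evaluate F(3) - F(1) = -832/15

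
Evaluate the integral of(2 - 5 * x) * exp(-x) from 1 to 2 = -8*exp(-1) + 13*exp(-2)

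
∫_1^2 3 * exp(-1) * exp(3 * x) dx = -exp(2) + exp(5)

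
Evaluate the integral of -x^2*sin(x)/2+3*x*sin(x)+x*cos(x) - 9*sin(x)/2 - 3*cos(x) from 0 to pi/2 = -9/2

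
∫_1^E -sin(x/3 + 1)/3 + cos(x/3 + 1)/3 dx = -sin(4/3) + cos(E/3 + 1) - cos(4/3) + sin(E/3 + 1)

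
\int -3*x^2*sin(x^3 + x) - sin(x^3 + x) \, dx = cos(x^3 + x) + C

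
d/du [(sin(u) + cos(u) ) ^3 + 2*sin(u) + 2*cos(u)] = sqrt(2)*(3*sin(3*u + pi/4) + 7*cos(u + pi/4))/2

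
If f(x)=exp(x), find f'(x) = exp(x)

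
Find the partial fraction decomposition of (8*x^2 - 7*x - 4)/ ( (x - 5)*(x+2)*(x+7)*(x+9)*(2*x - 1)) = 88/(12825*(2*x - 1)) + 101/(532*(x + 9)) - 437/(1800*(x + 7)) + 6/(175*(x + 2)) + 23/(1512*(x - 5))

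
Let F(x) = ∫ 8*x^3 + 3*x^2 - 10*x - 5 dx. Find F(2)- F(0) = 10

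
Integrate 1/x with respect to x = log(x) + C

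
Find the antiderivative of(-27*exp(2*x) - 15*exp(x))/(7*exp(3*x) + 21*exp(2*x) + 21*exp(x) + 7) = (-14*exp(2*x) - exp(x) + 7)/(7*(exp(2*x) + 2*exp(x) + 1)) + C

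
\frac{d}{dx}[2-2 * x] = -2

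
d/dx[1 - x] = -1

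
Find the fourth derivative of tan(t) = 24*tan(t)^5 + 40*tan(t)^3 + 16*tan(t)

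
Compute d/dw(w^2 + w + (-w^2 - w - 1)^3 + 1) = -6*w^5 - 15*w^4 - 24*w^3 - 21*w^2 - 10*w - 2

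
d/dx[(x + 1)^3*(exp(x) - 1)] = x^3*exp(x) + 6*x^2*exp(x) - 3*x^2 + 9*x*exp(x) - 6*x + 4*exp(x) - 3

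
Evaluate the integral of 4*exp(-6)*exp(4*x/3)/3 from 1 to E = -exp(-14/3) + exp(-6 + 4*E/3)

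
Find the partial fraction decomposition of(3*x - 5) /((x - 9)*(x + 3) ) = 7/(6*(x + 3)) + 11/(6*(x - 9))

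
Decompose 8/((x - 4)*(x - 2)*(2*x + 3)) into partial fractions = 32/(77*(2*x + 3)) - 4/(7*(x - 2)) + 4/(11*(x - 4))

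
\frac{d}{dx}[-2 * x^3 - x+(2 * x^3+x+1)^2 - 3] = 24*x^5 + 16*x^3 + 6*x^2 + 2*x + 1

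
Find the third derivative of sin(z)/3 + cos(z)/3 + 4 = sin(z)/3 - cos(z)/3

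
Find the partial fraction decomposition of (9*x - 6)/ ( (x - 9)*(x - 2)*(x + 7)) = -23/(48*(x + 7)) - 4/(21*(x - 2)) + 75/(112*(x - 9))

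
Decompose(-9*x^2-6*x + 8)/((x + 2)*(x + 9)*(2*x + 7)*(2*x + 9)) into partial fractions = -589/(90*(2*x + 9)) + 325/(66*(2*x + 7)) + 667/(693*(x + 9)) - 16/(105*(x + 2))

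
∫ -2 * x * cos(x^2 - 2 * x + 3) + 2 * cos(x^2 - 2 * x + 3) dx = -sin((x - 1)^2 + 2) + C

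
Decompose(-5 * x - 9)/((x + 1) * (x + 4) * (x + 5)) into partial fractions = 4/(x + 5) - 11/(3*(x + 4)) - 1/(3*(x + 1))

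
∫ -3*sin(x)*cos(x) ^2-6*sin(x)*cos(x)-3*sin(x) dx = (cos(x) + 1)^3 + C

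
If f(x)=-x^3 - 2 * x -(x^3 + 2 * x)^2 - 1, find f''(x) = -30*x^4 - 48*x^2 - 6*x - 8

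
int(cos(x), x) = sin(x) + C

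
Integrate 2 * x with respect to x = x^2 + C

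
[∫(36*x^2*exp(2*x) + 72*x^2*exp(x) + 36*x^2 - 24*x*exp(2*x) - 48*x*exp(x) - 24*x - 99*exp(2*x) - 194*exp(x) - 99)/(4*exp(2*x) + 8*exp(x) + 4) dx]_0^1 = -101/4 + E/(1 + E)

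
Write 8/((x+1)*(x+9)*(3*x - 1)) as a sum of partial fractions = 9/(14*(3*x - 1)) + 1/(28*(x + 9)) - 1/(4*(x + 1))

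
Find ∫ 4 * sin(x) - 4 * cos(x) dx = -4*sqrt(2)*sin(x + pi/4) + C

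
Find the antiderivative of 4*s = 2*s^2 + C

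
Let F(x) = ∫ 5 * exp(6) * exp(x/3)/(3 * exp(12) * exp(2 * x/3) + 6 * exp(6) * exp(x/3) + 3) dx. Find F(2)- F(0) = -5*exp(6)/(1 + exp(6)) + 5*exp(20/3)/(1 + exp(20/3))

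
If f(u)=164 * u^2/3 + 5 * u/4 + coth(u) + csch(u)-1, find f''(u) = 328/3 + 1/sinh(u) + 2*cosh(u)/sinh(u)^3 + 2/sinh(u)^3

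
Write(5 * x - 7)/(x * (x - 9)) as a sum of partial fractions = 38/(9*(x - 9)) + 7/(9*x)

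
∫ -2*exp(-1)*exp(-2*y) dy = exp(-2*y - 1) + C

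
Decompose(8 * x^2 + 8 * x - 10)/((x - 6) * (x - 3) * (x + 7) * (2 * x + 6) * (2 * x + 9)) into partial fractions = -928/(4725*(2*x + 9)) + 163/(2600*(x + 7)) + 19/(648*(x + 3)) - 43/(2700*(x - 3)) + 163/(7371*(x - 6))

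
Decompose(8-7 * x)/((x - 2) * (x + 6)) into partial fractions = -25/(4*(x + 6)) - 3/(4*(x - 2))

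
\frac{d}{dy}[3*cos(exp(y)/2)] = -3*exp(y)*sin(exp(y)/2)/2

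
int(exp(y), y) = exp(y) + C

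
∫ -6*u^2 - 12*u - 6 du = -2*u^3 - 6*u^2 - 6*u + C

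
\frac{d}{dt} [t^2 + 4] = 2*t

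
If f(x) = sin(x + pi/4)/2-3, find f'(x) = cos(x + pi/4)/2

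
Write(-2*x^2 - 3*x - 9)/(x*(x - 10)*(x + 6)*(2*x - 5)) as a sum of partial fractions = 232/(1275*(2*x - 5)) + 21/(544*(x + 6)) - 239/(2400*(x - 10)) - 3/(100*x)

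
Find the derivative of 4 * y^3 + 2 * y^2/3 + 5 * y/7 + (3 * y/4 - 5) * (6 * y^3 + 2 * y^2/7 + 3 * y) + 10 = 18*y^3 - 1083*y^2/14 + 125*y/42 - 100/7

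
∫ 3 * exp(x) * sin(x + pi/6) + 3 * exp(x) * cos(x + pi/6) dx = 3*exp(x)*sin(x + pi/6) + C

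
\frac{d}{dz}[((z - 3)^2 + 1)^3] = 6*z^5 - 90*z^4 + 552*z^3 - 1728*z^2 + 2760*z - 1800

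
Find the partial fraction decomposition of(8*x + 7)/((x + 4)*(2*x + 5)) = -26/(3*(2*x + 5)) + 25/(3*(x + 4))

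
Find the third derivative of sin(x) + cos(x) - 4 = sin(x) - cos(x)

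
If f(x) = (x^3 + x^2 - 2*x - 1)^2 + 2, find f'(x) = 6*x^5 + 10*x^4 - 12*x^3 - 18*x^2 + 4*x + 4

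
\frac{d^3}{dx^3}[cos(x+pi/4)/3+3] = sin(x + pi/4)/3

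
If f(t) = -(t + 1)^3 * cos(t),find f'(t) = (t + 1)^2*(t*sin(t) + sin(t) - 3*cos(t))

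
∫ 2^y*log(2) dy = 2^y + C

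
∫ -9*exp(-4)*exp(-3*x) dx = 3*exp(-3*x - 4) + C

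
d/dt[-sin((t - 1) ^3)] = -3*(t - 1)^2*cos(t^3 - 3*t^2 + 3*t - 1)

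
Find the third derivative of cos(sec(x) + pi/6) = (sin(pi/6 + 1/cos(x)) - 7*sin(pi/6 + 1/cos(x))/cos(x)^2 + sin(pi/6 + 1/cos(x))/cos(x)^4 + 3*cos(pi/6 + 1/cos(x))/cos(x) - 6*cos(pi/6 + 1/cos(x))/cos(x)^3)*sin(x)/cos(x)^2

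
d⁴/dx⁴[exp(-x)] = exp(-x)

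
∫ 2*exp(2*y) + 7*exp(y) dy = (exp(y) + 7)*exp(y) + C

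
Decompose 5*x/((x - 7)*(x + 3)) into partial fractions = 3/(2*(x + 3)) + 7/(2*(x - 7))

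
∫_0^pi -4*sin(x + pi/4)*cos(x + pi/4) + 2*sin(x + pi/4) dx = 2*sqrt(2)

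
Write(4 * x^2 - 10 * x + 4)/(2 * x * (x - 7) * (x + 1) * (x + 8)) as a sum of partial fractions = -17/(84*(x + 8)) + 9/(56*(x + 1)) + 13/(168*(x - 7)) - 1/(28*x)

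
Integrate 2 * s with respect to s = s^2 + C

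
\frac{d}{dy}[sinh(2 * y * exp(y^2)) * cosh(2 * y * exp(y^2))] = 2*(2*y^2 + 1)*exp(y^2)*cosh(4*y*exp(y^2))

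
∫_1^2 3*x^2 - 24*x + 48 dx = 19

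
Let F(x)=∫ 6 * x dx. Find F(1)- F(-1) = 0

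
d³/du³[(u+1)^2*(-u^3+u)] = -60*u^2 - 48*u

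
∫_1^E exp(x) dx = -E + exp(E)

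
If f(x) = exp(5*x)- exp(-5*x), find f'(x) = (5*exp(10*x) + 5)*exp(-5*x)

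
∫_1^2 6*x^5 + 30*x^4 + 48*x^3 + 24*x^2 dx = 485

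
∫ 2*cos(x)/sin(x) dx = 2*log(-sin(x)) + C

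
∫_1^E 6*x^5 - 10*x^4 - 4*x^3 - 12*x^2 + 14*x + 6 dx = -16 + (-exp(2) - 3 - E + exp(3))^2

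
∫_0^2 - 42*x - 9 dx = -102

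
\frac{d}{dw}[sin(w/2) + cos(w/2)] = -sin(w/2)/2 + cos(w/2)/2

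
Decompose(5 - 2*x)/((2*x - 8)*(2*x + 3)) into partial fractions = -8/(11*(2*x + 3)) - 3/(22*(x - 4))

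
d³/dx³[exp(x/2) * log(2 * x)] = (x^3*exp(x/2)*log(x) + x^3*exp(x/2)*log(2) + 6*x^2*exp(x/2) - 12*x*exp(x/2) + 16*exp(x/2))/(8*x^3)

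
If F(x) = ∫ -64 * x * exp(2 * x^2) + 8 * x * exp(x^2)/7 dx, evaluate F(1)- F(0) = -16*exp(2) + 4*E/7 + 108/7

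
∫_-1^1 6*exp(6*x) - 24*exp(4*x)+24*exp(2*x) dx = -(-2 + exp(-2))^3 + (-2 + exp(2))^3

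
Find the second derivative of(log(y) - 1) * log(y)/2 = (3 - 2*log(y))/(2*y^2)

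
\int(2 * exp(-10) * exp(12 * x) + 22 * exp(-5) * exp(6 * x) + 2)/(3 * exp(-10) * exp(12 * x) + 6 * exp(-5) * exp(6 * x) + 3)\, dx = (2*(x + 9)*(exp(6*x - 5) + 1)/3 + exp(6*x - 5))/(exp(6*x - 5) + 1) + C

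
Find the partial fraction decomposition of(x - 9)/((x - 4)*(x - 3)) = 6/(x - 3) - 5/(x - 4)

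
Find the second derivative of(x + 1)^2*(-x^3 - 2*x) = -20*x^3 - 24*x^2 - 18*x - 8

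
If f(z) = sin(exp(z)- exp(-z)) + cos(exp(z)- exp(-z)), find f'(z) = sqrt(2)*(exp(2*z) + 1)*exp(-z)*cos(exp(z) + pi/4 - exp(-z))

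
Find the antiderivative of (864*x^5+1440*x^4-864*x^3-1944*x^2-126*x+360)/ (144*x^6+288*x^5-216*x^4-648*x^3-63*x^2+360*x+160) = log((3*x^3 + 3*x^2 - 15*x/4 - 3)^2 + 1) + C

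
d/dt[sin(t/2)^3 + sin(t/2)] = (2 - 3*cos(t/2)^2/2)*cos(t/2)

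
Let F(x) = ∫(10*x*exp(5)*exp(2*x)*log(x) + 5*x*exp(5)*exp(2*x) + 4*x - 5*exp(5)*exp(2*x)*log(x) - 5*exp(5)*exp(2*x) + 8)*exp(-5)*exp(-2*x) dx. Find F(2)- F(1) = -9*exp(-9) + 7*exp(-7) + 10*log(2)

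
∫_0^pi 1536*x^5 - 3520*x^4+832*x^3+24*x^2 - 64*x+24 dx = (-128*pi^3 - 24*pi + 32*pi^2)*(-2*pi^3 - 1 + 5*pi^2)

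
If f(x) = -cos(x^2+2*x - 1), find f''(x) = 4*x^2*cos(x^2 + 2*x - 1) + 8*x*cos(x^2 + 2*x - 1) + 2*sin(x^2 + 2*x - 1) + 4*cos(x^2 + 2*x - 1)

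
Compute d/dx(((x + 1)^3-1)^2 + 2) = 6*x^5 + 30*x^4 + 60*x^3 + 54*x^2 + 18*x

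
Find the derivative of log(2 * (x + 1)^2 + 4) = (2*x + 2)/(x^2 + 2*x + 3)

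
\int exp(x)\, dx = exp(x) + C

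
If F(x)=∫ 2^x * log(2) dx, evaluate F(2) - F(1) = 2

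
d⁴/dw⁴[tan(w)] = 24*tan(w)^5 + 40*tan(w)^3 + 16*tan(w)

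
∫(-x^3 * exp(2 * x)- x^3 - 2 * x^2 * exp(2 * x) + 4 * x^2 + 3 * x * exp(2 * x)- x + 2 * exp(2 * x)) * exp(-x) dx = 2*(-x^3 + x^2 + x + 1)*sinh(x) + C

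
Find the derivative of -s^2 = -2*s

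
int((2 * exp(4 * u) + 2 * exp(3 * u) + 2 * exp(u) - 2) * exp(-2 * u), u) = ((exp(u) + 1)*exp(u) - 1)^2*exp(-2*u) + C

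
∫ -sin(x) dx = cos(x) + C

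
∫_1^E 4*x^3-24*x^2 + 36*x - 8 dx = -4 + (-3 + (-2 + E)^2)^2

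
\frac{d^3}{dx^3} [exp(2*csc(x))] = 2*(1 + 6/sin(x) - 6/sin(x)^2 - 12/sin(x)^3 - 4*cos(x)^2/sin(x)^4)*exp(2/sin(x))*cos(x)/sin(x)^2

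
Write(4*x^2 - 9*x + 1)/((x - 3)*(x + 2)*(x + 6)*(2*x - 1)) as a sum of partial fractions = 4/(65*(2*x - 1)) - 199/(468*(x + 6)) + 7/(20*(x + 2)) + 2/(45*(x - 3))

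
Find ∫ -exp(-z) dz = exp(-z) + C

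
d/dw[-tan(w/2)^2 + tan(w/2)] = (-sin(w/2)/cos(w/2) + 1/2)/cos(w/2)^2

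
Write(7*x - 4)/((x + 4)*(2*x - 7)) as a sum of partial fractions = 41/(15*(2*x - 7)) + 32/(15*(x + 4))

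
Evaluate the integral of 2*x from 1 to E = -1 + exp(2)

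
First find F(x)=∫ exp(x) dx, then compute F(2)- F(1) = -E + exp(2)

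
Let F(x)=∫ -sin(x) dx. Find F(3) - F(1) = cos(3) - cos(1)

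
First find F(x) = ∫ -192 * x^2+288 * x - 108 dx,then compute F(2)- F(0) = -152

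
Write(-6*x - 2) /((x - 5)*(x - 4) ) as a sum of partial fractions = 26/(x - 4) - 32/(x - 5)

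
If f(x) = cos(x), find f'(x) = -sin(x)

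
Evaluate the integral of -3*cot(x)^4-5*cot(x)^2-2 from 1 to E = cot(E)^3 + 2*cot(E) - 2*cot(1) - cot(1)^3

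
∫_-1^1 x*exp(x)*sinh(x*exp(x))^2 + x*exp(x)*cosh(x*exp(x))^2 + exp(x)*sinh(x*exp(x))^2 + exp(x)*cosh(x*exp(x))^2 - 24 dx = -48 + sinh(2*exp(-1))/2 + sinh(2*E)/2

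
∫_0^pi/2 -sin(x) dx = -1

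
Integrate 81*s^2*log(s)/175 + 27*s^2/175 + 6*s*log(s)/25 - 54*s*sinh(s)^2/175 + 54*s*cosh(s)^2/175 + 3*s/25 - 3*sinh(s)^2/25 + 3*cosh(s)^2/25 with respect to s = 3*s*(9*s + 7)*(s*log(s) + 1)/175 + C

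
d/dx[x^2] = 2*x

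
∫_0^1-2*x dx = -1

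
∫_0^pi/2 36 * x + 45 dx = -32 - 3*pi/2 + 2*(4 + 3*pi/2)^2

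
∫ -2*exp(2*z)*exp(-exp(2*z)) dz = exp(-exp(2*z)) + C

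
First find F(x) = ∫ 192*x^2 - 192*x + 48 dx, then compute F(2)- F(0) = 224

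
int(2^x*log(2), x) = 2^x + C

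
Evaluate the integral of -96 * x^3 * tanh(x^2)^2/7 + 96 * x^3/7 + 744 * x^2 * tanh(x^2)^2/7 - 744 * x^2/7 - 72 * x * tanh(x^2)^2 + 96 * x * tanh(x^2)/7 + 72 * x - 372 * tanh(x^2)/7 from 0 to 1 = -72*tanh(1)/7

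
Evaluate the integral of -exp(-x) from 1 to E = -exp(-1) + exp(-E)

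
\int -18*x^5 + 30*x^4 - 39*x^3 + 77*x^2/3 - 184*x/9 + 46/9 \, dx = -3*x^6 + 6*x^5 - 39*x^4/4 + 77*x^3/9 - 92*x^2/9 + 46*x/9 + C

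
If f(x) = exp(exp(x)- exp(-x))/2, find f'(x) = (exp(exp(x) - exp(-x)) + exp(2*x + exp(x) - exp(-x)))*exp(-x)/2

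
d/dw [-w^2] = -2*w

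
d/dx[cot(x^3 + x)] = -(3*x^2 + 1)/sin(x*(x^2 + 1))^2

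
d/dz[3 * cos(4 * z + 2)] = -12*sin(4*z + 2)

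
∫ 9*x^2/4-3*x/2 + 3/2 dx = 3*x^3/4 - 3*x^2/4 + 3*x/2 + C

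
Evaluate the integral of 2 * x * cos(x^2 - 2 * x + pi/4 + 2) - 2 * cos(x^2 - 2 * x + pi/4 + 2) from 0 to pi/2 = -sin(pi/4 + 2) - sin(pi/4 + 2 + pi^2/4)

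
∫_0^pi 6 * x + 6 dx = 6*pi + 3*pi^2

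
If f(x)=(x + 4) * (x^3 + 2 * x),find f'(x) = 4*x^3 + 12*x^2 + 4*x + 8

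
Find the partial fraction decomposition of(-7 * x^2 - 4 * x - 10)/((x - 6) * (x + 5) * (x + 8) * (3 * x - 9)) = 71/(231*(x + 8)) - 5/(24*(x + 5)) + 85/(792*(x - 3)) - 13/(63*(x - 6))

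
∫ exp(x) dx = exp(x) + C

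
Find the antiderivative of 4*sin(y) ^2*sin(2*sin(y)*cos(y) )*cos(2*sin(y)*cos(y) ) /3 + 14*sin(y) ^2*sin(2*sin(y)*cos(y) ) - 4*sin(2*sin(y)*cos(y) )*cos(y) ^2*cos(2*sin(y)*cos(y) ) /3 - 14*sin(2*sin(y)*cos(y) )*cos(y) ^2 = (cos(sin(2*y)) + 21)*cos(sin(2*y))/3 + C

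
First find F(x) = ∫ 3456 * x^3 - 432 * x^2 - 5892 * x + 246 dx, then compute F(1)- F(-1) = 204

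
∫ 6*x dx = 3*x^2 + C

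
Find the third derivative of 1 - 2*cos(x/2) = -sin(x/2)/4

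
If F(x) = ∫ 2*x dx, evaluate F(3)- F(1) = 8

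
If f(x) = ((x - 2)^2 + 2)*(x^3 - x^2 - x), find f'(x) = 5*x^4 - 20*x^3 + 27*x^2 - 4*x - 6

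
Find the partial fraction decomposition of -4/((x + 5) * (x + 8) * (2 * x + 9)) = -16/(7*(2*x + 9)) - 4/(21*(x + 8)) + 4/(3*(x + 5))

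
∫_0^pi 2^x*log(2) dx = -1 + 2^pi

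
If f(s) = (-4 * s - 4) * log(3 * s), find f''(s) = (4 - 4*s)/s^2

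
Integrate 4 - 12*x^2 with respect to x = -4*x^3 + 4*x + C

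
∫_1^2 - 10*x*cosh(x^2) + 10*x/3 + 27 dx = -5*sinh(4) + 5*sinh(1) + 32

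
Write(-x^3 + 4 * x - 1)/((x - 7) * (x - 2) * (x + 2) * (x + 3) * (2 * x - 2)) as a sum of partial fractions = 7/(200*(x + 3)) + 1/(216*(x + 2)) + 1/(72*(x - 1)) + 1/(200*(x - 2)) - 79/(1350*(x - 7))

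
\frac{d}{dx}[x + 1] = 1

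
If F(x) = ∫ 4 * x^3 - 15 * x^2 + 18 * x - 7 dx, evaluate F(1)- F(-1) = -24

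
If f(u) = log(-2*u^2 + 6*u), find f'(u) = (2*u - 3)/(u^2 - 3*u)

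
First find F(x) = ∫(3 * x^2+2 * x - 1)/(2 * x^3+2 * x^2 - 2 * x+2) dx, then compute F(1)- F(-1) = 0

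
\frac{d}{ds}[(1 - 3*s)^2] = 18*s - 6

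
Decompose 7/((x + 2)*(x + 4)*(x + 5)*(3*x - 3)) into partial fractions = -7/(54*(x + 5)) + 7/(30*(x + 4)) - 7/(54*(x + 2)) + 7/(270*(x - 1))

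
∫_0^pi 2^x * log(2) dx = -1 + 2^pi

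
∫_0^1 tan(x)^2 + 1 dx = tan(1)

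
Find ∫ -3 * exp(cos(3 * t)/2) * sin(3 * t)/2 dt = exp(cos(3*t)/2) + C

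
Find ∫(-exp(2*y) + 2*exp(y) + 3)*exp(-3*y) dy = (exp(3*y) + exp(2*y) - exp(y) - 1)*exp(-3*y) + C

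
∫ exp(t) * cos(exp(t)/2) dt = 2*sin(exp(t)/2) + C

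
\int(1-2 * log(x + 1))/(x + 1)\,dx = (1 - log(x + 1))*log(x + 1) + C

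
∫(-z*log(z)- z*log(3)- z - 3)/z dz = -(z + 3)*log(3*z) + C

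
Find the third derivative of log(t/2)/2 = t^(-3)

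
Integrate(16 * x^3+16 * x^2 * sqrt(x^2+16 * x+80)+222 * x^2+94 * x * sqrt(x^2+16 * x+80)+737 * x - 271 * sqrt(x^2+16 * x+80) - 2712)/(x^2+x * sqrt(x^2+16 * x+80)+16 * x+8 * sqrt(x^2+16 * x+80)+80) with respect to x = (2*x - 5)*(4*x - 7) + log(x/4 + sqrt((x + 8)^2 + 16)/4 + 2) + C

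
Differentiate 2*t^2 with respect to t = 4*t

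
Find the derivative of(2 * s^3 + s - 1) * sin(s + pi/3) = 2*s^3*cos(s + pi/3) + 6*s^2*sin(s + pi/3) + s*cos(s + pi/3) + sqrt(2)*sin(s + pi/12)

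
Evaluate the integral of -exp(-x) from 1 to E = -exp(-1) + exp(-E)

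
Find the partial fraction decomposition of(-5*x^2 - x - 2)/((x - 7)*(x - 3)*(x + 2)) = -4/(9*(x + 2)) + 5/(2*(x - 3)) - 127/(18*(x - 7))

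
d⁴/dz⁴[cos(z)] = cos(z)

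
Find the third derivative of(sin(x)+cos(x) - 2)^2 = -8*cos(2*x) + 4*sqrt(2)*cos(x + pi/4)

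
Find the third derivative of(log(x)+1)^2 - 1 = (4*log(x) - 2)/x^3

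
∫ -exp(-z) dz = exp(-z) + C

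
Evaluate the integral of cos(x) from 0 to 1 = sin(1)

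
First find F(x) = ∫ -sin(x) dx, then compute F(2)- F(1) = -cos(1) + cos(2)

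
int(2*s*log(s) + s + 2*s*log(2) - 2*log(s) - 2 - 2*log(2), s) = s*(s - 2)*log(2*s) + C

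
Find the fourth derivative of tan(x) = 24*tan(x)^5 + 40*tan(x)^3 + 16*tan(x)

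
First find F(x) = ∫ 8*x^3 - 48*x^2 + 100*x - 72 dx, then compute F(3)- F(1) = 0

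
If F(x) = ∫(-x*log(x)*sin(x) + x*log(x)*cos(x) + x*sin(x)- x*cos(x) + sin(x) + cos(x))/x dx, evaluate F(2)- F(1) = (-1 + log(2))*(cos(2) + sin(2)) + cos(1) + sin(1)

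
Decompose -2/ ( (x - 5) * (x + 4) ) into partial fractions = 2/(9*(x + 4)) - 2/(9*(x - 5))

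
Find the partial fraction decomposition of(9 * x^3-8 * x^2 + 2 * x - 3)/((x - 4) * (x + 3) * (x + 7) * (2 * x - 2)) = 437/(88*(x + 7)) - 81/(56*(x + 3)) + 151/(154*(x - 4))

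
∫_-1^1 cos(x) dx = 2*sin(1)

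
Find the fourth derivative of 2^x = 2^x*log(2)^4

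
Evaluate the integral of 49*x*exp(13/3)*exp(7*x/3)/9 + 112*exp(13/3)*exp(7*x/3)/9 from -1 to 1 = -2*exp(2) + 20*exp(20/3)/3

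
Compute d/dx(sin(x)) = cos(x)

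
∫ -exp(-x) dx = exp(-x) + C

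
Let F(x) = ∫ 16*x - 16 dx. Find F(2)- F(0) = 0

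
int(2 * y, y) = y^2 + C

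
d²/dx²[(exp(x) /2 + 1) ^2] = exp(2*x) + exp(x)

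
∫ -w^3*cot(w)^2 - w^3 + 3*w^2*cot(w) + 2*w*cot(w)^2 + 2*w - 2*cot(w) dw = w*(w^2 - 2)*cot(w) + C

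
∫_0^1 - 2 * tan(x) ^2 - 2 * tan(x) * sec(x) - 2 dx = -2*sec(1) - 2*tan(1) + 2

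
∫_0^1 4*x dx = 2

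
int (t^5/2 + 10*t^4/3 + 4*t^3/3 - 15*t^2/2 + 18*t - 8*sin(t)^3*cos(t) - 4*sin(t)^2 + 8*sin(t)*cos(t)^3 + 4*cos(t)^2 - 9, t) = 3*t^3/2 + t^2*(t^2 + 4*t - 6)^2/12 + 6*t^2 - 9*t + 2*sin(2*t) - cos(4*t)/2 + C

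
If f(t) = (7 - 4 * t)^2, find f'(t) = 32*t - 56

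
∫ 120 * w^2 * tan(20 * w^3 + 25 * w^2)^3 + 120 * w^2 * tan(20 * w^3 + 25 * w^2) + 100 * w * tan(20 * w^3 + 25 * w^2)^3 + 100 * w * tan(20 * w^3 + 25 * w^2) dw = tan(5*w^2*(4*w + 5))^2 + C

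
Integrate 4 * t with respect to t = 2*t^2 + C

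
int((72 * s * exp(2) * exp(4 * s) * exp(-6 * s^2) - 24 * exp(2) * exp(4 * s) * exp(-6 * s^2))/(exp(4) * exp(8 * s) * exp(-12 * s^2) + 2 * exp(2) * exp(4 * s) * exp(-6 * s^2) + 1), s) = (11*exp(6*s^2) + 5*exp(4*s + 2))/(exp(6*s^2) + exp(4*s + 2)) + C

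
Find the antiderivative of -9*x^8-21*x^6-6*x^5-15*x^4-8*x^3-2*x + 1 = -x^9 - 3*x^7 - x^6 - 3*x^5 - 2*x^4 - x^2 + x + C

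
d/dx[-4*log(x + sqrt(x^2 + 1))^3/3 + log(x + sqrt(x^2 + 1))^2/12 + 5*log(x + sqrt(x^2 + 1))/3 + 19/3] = (-24*x*log(x + sqrt(x^2 + 1))^2 + x*log(x + sqrt(x^2 + 1)) + 10*x - 24*sqrt(x^2 + 1)*log(x + sqrt(x^2 + 1))^2 + sqrt(x^2 + 1)*log(x + sqrt(x^2 + 1)) + 10*sqrt(x^2 + 1))/(6*x^2 + 6*x*sqrt(x^2 + 1) + 6)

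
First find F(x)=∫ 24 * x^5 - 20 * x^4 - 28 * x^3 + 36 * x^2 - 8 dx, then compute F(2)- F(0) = 96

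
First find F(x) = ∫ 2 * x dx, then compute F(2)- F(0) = 4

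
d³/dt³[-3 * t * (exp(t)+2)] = -3*t*exp(t) - 9*exp(t)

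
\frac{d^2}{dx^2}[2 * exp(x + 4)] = 2*exp(x + 4)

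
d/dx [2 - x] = -1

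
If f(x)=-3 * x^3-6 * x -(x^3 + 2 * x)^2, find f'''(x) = -120*x^3 - 96*x - 18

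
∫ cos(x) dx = sin(x) + C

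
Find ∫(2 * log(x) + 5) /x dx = (log(x) + 5)*log(x) + C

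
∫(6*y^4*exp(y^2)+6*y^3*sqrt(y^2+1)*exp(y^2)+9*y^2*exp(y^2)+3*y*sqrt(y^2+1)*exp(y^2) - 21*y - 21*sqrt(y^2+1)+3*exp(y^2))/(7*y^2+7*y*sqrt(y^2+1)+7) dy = 3*y*exp(y^2)/7 - 3*log(y + sqrt(y^2 + 1)) + C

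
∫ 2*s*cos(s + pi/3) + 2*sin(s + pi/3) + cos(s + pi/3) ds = (2*s + 1)*sin(s + pi/3) + C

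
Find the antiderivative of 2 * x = x^2 + C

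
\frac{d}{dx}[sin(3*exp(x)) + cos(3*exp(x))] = 3*sqrt(2)*exp(x)*cos(3*exp(x) + pi/4)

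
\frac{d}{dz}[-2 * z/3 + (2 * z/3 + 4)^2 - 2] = 8*z/9 + 14/3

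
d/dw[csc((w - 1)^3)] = -6*(w - 1)^2*cos(w^3 - 3*w^2 + 3*w - 1)/(1 - cos(2*w^3 - 6*w^2 + 6*w - 2))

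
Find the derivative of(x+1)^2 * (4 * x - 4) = 12*x^2 + 8*x - 4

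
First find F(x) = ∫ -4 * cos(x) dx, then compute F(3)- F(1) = -4*sin(3) + 4*sin(1)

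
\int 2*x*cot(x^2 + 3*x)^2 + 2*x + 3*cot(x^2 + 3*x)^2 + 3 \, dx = -cot(x*(x + 3)) + C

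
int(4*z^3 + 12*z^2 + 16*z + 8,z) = z^4 + 4*z^3 + 8*z^2 + 8*z + C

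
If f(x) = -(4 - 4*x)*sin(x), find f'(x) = 4*x*cos(x) + 4*sin(x) - 4*cos(x)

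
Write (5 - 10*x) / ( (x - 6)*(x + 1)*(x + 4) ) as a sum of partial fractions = 3/(2*(x + 4)) - 5/(7*(x + 1)) - 11/(14*(x - 6))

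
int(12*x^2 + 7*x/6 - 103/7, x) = 4*x^3 + 7*x^2/12 - 103*x/7 + C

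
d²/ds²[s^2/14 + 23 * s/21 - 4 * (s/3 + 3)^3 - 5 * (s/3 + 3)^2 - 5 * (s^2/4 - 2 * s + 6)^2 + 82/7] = -15*s^2/4 + 262*s/9 - 4975/63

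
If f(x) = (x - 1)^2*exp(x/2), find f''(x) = x^2*exp(x/2)/4 + 3*x*exp(x/2)/2 + exp(x/2)/4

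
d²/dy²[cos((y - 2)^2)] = -4*y^2*cos(y^2 - 4*y + 4) + 16*y*cos(y^2 - 4*y + 4) - 2*sin(y^2 - 4*y + 4) - 16*cos(y^2 - 4*y + 4)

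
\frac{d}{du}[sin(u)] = cos(u)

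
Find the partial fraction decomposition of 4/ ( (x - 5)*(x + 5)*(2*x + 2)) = 1/(20*(x + 5)) - 1/(12*(x + 1)) + 1/(30*(x - 5))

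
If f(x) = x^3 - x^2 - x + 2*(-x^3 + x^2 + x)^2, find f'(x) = 12*x^5 - 20*x^4 - 8*x^3 + 15*x^2 + 2*x - 1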